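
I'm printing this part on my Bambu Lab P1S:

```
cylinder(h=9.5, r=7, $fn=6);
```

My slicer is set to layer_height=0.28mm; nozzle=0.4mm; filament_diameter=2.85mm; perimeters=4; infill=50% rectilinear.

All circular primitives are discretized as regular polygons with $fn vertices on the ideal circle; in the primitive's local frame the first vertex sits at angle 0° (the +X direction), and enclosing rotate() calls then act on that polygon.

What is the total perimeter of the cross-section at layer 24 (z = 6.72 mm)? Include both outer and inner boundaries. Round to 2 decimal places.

42.00 mm

At z = 6.72 mm: the r=7 cylinder contributes a regular 6-gon of circumradius 7 (perimeter = 2·6·7.000·sin(180°/6) = 42.00 mm). Overall, the cross-section is a single solid region. Total boundary length (outer) = 42.00 mm.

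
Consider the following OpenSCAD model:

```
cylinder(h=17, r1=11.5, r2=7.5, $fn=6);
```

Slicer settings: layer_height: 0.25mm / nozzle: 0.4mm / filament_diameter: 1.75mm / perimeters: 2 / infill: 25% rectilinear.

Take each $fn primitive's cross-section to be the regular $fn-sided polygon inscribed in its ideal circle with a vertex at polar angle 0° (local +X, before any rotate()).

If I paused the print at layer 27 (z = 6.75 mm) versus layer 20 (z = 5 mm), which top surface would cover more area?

layer 20 (z = 5 mm)

Layer 27 (z = 6.75): the cone: at t=0.397 of its height the radius interpolates to r₁+(r₂−r₁)t = 9.912, giving a regular 6-gon of that circumradius (area = (6/2)·9.912²·sin(360°/6) = 255.24 mm²). So its area = 255.24 mm². Layer 20 (z = 5): the cone contributes a regular 6-gon of circumradius 10.324 (interpolated between r1=11.5 and r2=7.5 at t=0.294) (area = (6/2)·10.324²·sin(360°/6) = 276.89 mm²). So its area = 276.89 mm². Layer 20 is larger (276.89 vs 255.24 mm²).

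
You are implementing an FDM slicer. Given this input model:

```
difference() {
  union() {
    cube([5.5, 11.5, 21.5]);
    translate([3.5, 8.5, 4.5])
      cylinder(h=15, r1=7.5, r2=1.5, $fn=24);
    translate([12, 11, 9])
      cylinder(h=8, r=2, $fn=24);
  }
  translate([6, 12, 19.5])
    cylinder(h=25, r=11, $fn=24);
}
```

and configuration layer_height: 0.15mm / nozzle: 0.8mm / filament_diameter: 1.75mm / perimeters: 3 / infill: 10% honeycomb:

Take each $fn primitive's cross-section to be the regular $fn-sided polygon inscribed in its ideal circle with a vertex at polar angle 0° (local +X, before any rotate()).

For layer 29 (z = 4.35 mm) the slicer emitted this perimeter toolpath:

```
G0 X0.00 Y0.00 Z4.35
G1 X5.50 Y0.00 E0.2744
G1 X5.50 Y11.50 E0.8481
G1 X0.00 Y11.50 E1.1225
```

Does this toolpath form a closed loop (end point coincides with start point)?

no

Start point (G0): (0.00, 0.00). End point (last G1): the path does not return to the start — open.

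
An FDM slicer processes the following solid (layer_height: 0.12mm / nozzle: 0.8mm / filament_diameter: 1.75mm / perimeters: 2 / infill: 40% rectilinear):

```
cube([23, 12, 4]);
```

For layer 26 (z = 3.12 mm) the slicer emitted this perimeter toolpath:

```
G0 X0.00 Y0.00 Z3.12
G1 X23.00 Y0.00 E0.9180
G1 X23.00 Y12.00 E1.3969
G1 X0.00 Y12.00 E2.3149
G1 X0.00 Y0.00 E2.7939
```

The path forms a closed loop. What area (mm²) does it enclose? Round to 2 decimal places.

Apply the shoelace formula to the sequence of (X, Y) vertices; enclosed area = 276.00 mm².

276.00 mm²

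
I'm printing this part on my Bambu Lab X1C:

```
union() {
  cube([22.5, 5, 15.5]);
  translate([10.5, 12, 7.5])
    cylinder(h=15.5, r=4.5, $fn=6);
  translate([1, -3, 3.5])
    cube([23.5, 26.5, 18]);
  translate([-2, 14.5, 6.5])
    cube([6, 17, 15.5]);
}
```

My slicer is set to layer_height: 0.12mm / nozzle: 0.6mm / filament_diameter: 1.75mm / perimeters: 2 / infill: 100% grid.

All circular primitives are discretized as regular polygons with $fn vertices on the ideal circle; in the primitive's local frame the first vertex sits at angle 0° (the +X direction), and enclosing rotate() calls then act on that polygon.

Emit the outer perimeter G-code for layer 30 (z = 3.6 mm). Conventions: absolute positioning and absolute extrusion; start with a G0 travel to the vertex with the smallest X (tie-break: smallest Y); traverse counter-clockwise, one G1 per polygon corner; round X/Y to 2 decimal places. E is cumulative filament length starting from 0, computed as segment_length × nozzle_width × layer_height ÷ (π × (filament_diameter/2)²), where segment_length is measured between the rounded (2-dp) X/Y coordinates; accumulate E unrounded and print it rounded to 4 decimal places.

At z = 3.6 mm: the cube is present — its section is the full 22.5×5 rectangle; the cylinder at (10.5, 12) is absent (z outside [7.5, 23]); the 23.5×26.5 cube at (1, -3) contributes its full rectangle; the cube at (-2, 14.5) is not intersected at this z (z outside [6.5, 22]); Merging all regions: the regions partially overlap (shared area 107.50 mm²), so overlapping operands fuse into one piece — 1 connected region. The outline is a single polygon with 8 vertices. Extrusion per mm of travel: 0.6 × 0.12 / (π × 0.875²) = 0.029934. Accumulating E over each segment gives final E = 3.0533.

G0 X0.00 Y0.00 Z3.60
G1 X1.00 Y0.00 E0.0299
G1 X1.00 Y-3.00 E0.1197
G1 X24.50 Y-3.00 E0.8232
G1 X24.50 Y23.50 E1.6164
G1 X1.00 Y23.50 E2.3199
G1 X1.00 Y5.00 E2.8737
G1 X0.00 Y5.00 E2.9036
G1 X0.00 Y0.00 E3.0533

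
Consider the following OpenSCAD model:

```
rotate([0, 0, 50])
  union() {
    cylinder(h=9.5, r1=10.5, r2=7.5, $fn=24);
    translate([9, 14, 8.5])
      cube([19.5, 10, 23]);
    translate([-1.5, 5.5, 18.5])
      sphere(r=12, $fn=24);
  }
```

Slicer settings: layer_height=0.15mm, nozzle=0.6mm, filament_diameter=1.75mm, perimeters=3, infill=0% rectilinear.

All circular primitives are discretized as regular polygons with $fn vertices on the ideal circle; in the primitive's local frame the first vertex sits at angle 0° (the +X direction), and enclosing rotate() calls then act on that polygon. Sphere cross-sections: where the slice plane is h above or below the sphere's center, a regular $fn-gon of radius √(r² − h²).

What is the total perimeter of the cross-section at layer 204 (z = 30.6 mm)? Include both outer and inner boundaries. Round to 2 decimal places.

59.00 mm

At z = 30.6 mm: the cone is absent (z outside [0, 9.5]); the cube at (9, 14) (footprint 19.5×10) is included at this height (perimeter 59.00 mm); the sphere at (-1.5, 5.5) is absent (|z−center|=12.100 > r=12); Taking the union: only the 19.5×10 cube at (9, 14) is present, so the union is just that shape — boundary = 59.00 mm; (whole slice rotated 50° about Z — lengths, areas and connectivity unchanged). Overall, the cross-section is a single solid region. Total boundary length (outer) = 59.00 mm.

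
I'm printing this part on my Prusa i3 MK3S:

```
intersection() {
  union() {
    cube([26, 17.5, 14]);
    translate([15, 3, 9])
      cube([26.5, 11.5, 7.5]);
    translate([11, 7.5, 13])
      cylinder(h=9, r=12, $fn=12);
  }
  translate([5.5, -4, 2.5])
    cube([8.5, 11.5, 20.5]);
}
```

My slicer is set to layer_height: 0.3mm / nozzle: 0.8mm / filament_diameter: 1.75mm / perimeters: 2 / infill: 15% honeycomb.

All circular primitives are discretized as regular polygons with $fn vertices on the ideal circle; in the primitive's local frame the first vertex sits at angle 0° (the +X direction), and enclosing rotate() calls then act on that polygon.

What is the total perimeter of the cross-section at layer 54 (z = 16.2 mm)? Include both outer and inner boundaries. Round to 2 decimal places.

At z = 16.2 mm: the cube is absent (z outside [0, 14]); the cube at (15, 3) is present — its section is the full 26.5×11.5 rectangle (perimeter 76.00 mm); the r=12 cylinder at (11, 7.5) contributes a regular 12-gon of circumradius 12 (perimeter = 2·12·12.000·sin(180°/12) = 74.54 mm); Merging all regions: the regions partially overlap (shared area 82.36 mm²), so the edge portions inside another operand are dropped and the merged outline is re-measured after clipping — boundary = 114.57 mm; the 8.5×11.5 cube at (5.5, -4) contributes its full rectangle (perimeter 40.00 mm); After intersecting: the 8.5×11.5 cube at (5.5, -4) partially overlaps that combined region; clipping to the common part keeps 95.81 mm² — boundary = 38.89 mm. Overall, the cross-section is a single solid region. Total boundary length (outer) = 38.89 mm.

38.89 mm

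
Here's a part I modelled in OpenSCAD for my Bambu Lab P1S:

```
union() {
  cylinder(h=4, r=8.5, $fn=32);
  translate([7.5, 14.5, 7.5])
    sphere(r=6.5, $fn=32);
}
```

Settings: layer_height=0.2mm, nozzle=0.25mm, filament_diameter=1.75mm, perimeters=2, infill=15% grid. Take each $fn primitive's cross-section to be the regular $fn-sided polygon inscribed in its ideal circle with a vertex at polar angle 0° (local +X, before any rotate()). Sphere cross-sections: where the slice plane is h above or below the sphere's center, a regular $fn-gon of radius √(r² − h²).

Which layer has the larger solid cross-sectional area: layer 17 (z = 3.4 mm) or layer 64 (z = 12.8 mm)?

Layer 17 (z = 3.4): the r=8.5 cylinder gives a regular 32-gon of circumradius 8.5 (constant along its height) (area = (32/2)·8.500²·sin(360°/32) = 225.52 mm²); the r=6.5 sphere at (7.5, 14.5) contributes a regular 32-gon of circumradius √(6.5²−4.1²) = 5.044 (area = (32/2)·5.044²·sin(360°/32) = 79.41 mm²); Combining (union): the 2 present regions are separate (no shared area or edge), so areas and boundary lengths simply add and each stays a separate island — area = 304.93 mm². So its area = 304.93 mm². Layer 64 (z = 12.8): the cylinder is not intersected at this z (z outside [0, 4]); the sphere at (7.5, 14.5): section is a regular 32-gon, circumradius = √(r²−h²) = √(6.5²−5.3²) = 3.763 (area = (32/2)·3.763²·sin(360°/32) = 44.20 mm²); Taking the union: only the r=6.5 sphere at (7.5, 14.5) is present, so the union is just that shape — area = 44.20 mm². So its area = 44.20 mm². Layer 17 is larger (304.93 vs 44.20 mm²).

layer 17 (z = 3.4 mm)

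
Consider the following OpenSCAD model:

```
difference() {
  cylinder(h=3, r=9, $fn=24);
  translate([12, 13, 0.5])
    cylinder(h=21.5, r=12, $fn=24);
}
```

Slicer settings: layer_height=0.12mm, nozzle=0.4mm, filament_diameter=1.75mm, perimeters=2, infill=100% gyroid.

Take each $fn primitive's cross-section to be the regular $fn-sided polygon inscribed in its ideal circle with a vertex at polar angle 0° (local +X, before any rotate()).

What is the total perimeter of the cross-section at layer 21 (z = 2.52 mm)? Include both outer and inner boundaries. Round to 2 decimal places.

55.93 mm

At z = 2.52 mm: the cylinder: section is a regular 24-gon, circumradius r=9 (perimeter = 2·24·9.000·sin(180°/24) = 56.39 mm); the r=12 cylinder at (12, 13) contributes a regular 24-gon of circumradius 12 (perimeter = 2·24·12.000·sin(180°/24) = 75.18 mm); Taking the first minus the rest: starting from the r=9 cylinder, the r=12 cylinder at (12, 13) partially overlaps it — only the 23.64 mm² overlap (of its 447.24 mm²) is removed, clipping the outline — boundary = 55.93 mm. Overall, the cross-section is a single solid region. Total boundary length (outer) = 55.93 mm.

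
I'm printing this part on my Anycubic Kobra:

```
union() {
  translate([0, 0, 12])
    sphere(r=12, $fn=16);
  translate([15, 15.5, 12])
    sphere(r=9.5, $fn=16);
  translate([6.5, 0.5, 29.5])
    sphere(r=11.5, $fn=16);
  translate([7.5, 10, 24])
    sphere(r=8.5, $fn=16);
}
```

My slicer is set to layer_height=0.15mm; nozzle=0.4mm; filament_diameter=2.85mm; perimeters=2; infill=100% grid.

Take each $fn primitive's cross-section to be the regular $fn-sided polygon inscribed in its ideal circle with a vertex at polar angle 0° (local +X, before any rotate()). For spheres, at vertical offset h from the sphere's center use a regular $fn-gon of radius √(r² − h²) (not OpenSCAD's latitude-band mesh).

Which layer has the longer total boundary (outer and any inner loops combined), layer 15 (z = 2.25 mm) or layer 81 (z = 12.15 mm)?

Layer 15 (z = 2.25): the r=12 sphere contributes a regular 16-gon of circumradius √(12²−9.75²) = 6.996 (perimeter = 2·16·6.996·sin(180°/16) = 43.67 mm); the sphere at (15, 15.5) does not reach this height (|z−center|=9.750 > r=9.5); the sphere at (6.5, 0.5) does not reach this height (|z−center|=27.250 > r=11.5); the sphere at (7.5, 10) does not reach this height (|z−center|=21.750 > r=8.5); Combining (union): only the r=12 sphere is present, so the union is just that shape — boundary = 43.67 mm. So its perimeter = 43.67 mm. Layer 81 (z = 12.15): the r=12 sphere contributes a regular 16-gon of circumradius √(12²−0.15²) = 11.999 (perimeter = 2·16·11.999·sin(180°/16) = 74.91 mm); the sphere at (15, 15.5): section is a regular 16-gon, circumradius = √(r²−h²) = √(9.5²−0.15²) = 9.499 (perimeter = 2·16·9.499·sin(180°/16) = 59.30 mm); the sphere at (6.5, 0.5) is not intersected at this z (|z−center|=17.350 > r=11.5); the sphere at (7.5, 10) does not reach this height (|z−center|=11.850 > r=8.5); Taking the union: the 2 present regions are separate (no shared area or edge), so areas and boundary lengths simply add and each stays a separate island — boundary = 134.21 mm. So its perimeter = 134.21 mm. Layer 81 is larger (134.21 vs 43.67 mm).

layer 81 (z = 12.15 mm)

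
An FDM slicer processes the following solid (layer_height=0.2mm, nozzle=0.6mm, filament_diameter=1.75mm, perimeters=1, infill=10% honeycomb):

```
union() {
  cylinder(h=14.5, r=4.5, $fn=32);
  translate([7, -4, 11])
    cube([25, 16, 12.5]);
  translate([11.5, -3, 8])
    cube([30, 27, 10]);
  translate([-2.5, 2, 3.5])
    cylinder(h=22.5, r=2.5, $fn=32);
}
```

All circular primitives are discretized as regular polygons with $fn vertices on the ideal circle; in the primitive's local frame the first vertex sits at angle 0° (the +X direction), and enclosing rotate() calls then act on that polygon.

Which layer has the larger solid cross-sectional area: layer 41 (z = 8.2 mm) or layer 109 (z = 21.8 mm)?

Layer 41 (z = 8.2): the cylinder: section is a regular 32-gon, circumradius r=4.5 (area = (32/2)·4.500²·sin(360°/32) = 63.21 mm²); the cube at (7, -4) does not reach this height (z outside [11, 23.5]); the cube at (11.5, -3) is present — its section is the full 30×27 rectangle (area 810.00 mm²); the cylinder at (-2.5, 2): section is a regular 32-gon, circumradius r=2.5 (area = (32/2)·2.500²·sin(360°/32) = 19.51 mm²); Combining (union): the regions partially overlap — summed areas 892.72 mm² minus the doubly-counted overlap 14.92 mm² gives 877.80 mm² — area = 877.80 mm². So its area = 877.80 mm². Layer 109 (z = 21.8): the cylinder is not intersected at this z (z outside [0, 14.5]); the cube at (7, -4) (footprint 25×16) is included at this height (area 400.00 mm²); the cube at (11.5, -3) does not reach this height (z outside [8, 18]); the cylinder at (-2.5, 2): section is a regular 32-gon, circumradius r=2.5 (area = (32/2)·2.500²·sin(360°/32) = 19.51 mm²); Combining (union): the 2 present regions are separate (no shared area or edge), so areas and boundary lengths simply add and each stays a separate island — area = 419.51 mm². So its area = 419.51 mm². Layer 41 is larger (877.80 vs 419.51 mm²).

layer 41 (z = 8.2 mm)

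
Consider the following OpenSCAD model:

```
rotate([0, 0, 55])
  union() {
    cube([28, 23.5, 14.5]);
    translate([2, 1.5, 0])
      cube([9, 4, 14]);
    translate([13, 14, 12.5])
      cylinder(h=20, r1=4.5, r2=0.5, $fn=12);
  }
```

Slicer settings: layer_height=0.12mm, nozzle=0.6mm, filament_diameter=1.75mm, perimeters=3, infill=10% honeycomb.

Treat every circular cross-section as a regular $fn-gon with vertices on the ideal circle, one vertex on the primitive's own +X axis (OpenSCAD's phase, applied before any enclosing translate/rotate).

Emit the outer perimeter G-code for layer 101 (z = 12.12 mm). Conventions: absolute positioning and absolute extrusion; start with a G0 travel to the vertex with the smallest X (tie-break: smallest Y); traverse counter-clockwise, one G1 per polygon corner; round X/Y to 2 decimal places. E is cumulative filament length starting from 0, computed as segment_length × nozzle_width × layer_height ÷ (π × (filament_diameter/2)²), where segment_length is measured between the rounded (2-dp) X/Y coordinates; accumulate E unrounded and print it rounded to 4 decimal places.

At z = 12.12 mm: the 28×23.5 cube contributes its full rectangle; the cube at (2, 1.5) (footprint 9×4) is included at this height; the cone at (13, 14) is absent (z outside [12.5, 32.5]); Merging all regions: the 9×4 cube at (2, 1.5) lies entirely inside the 28×23.5 cube, so the union is just the 28×23.5 cube — 1 connected region; (whole slice rotated 55° about Z — lengths, areas and connectivity unchanged). The outline is a single polygon with 4 vertices. Extrusion per mm of travel: 0.6 × 0.12 / (π × 0.875²) = 0.029934. Accumulating E over each segment gives final E = 3.0834.

G0 X-19.25 Y13.48 Z12.12
G1 X0.00 Y0.00 E0.7035
G1 X16.06 Y22.94 E1.5417
G1 X-3.19 Y36.42 E2.2452
G1 X-19.25 Y13.48 E3.0834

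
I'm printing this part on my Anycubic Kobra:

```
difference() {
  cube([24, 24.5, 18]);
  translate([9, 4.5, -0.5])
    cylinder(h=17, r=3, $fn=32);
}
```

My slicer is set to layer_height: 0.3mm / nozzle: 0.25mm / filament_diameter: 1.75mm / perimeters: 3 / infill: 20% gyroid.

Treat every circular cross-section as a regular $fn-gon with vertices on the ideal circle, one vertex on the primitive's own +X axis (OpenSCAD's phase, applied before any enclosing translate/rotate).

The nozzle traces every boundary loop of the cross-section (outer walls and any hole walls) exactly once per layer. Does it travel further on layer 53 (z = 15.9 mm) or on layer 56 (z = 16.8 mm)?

Layer 53 (z = 15.9): the cube (footprint 24×24.5) is included at this height (perimeter 97.00 mm); the r=3 cylinder at (9, 4.5) gives a regular 32-gon of circumradius 3 (constant along its height) (perimeter = 2·32·3.000·sin(180°/32) = 18.82 mm); After the difference (first − rest): starting from the 24×24.5 cube, the r=3 cylinder at (9, 4.5) lies wholly inside it (removes its full 28.09 mm² and its 18.82 mm outline becomes a hole wall) — boundary (outer + 1 inner loop) = 115.82 mm. So its perimeter = 115.82 mm. Layer 56 (z = 16.8): the cube (footprint 24×24.5) is included at this height (perimeter 97.00 mm); the cylinder at (9, 4.5) is not intersected at this z (z outside [-0.5, 16.5]); After the difference (first − rest): none of the subtracted shapes is present at this height, so the 24×24.5 cube is unchanged — boundary = 97.00 mm. So its perimeter = 97.00 mm. Layer 53 is larger (115.82 vs 97.00 mm).

layer 53 (z = 15.9 mm)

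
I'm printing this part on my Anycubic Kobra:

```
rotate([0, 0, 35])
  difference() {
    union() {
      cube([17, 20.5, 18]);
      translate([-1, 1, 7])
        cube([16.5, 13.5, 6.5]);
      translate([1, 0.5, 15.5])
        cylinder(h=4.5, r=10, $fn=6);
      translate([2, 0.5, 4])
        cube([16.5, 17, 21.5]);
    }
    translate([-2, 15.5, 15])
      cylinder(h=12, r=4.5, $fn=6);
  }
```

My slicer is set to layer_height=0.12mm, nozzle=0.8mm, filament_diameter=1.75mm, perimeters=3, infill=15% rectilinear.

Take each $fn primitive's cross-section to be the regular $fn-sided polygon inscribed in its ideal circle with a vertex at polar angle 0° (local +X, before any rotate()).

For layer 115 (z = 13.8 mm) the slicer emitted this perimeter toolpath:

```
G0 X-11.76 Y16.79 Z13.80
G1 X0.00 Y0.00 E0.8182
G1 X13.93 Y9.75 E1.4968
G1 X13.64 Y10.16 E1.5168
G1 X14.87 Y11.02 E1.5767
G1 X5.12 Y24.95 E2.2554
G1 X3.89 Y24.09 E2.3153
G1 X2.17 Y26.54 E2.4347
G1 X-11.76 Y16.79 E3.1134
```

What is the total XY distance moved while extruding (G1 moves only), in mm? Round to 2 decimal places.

Sum the Euclidean lengths of each G1 segment: total = 78.01 mm.

78.01 mm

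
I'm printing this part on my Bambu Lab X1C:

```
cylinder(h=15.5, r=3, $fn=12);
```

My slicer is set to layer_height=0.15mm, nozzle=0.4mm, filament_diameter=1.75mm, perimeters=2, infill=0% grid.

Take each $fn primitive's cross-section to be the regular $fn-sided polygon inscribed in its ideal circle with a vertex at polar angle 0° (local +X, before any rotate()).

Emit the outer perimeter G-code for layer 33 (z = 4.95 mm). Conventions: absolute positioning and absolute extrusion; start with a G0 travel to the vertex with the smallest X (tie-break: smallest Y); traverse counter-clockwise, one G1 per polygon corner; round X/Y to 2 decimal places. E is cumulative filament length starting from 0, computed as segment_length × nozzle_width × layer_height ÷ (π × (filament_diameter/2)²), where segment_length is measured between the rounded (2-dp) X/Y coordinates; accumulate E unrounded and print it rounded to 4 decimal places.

G0 X-3.00 Y0.00 Z4.95
G1 X-2.60 Y-1.50 E0.0387
G1 X-1.50 Y-2.60 E0.0775
G1 X0.00 Y-3.00 E0.1163
G1 X1.50 Y-2.60 E0.1550
G1 X2.60 Y-1.50 E0.1938
G1 X3.00 Y0.00 E0.2325
G1 X2.60 Y1.50 E0.2712
G1 X1.50 Y2.60 E0.3100
G1 X0.00 Y3.00 E0.3488
G1 X-1.50 Y2.60 E0.3875
G1 X-2.60 Y1.50 E0.4263
G1 X-3.00 Y0.00 E0.4650

At z = 4.95 mm: the r=3 cylinder gives a regular 12-gon of circumradius 3 (constant along its height). The outline is a single polygon with 12 vertices. Extrusion per mm of travel: 0.4 × 0.15 / (π × 0.875²) = 0.024945. Accumulating E over each segment gives final E = 0.4650.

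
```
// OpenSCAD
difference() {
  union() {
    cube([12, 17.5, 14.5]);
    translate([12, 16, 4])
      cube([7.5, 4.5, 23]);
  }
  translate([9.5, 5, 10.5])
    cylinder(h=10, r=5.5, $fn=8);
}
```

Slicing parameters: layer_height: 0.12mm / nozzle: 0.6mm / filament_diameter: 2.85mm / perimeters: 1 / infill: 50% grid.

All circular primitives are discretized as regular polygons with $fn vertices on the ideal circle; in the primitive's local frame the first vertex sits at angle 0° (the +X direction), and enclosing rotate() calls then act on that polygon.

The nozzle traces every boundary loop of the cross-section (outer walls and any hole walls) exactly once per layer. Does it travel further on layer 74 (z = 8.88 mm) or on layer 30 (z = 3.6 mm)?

layer 74 (z = 8.88 mm)

Layer 74 (z = 8.88): the cube (footprint 12×17.5) is included at this height (perimeter 59.00 mm); the 7.5×4.5 cube at (12, 16) contributes its full rectangle (perimeter 24.00 mm); Combining (union): the 2 present regions share edge segments without overlapping in area, so areas simply add but the touching pieces fuse into one outline (the shared edge portions become interior and drop out of the boundary) — boundary = 80.00 mm; the cylinder at (9.5, 5) does not reach this height (z outside [10.5, 20.5]); Subtracting the remaining from the first: none of the subtracted shapes is present at this height, so that combined region is unchanged — boundary = 80.00 mm. So its perimeter = 80.00 mm. Layer 30 (z = 3.6): the cube is present — its section is the full 12×17.5 rectangle (perimeter 59.00 mm); the cube at (12, 16) does not reach this height (z outside [4, 27]); Taking the union: only the 12×17.5 cube is present, so the union is just that shape — boundary = 59.00 mm; the cylinder at (9.5, 5) is not intersected at this z (z outside [10.5, 20.5]); After the difference (first − rest): none of the subtracted shapes is present at this height, so that combined region is unchanged — boundary = 59.00 mm. So its perimeter = 59.00 mm. Layer 74 is larger (80.00 vs 59.00 mm).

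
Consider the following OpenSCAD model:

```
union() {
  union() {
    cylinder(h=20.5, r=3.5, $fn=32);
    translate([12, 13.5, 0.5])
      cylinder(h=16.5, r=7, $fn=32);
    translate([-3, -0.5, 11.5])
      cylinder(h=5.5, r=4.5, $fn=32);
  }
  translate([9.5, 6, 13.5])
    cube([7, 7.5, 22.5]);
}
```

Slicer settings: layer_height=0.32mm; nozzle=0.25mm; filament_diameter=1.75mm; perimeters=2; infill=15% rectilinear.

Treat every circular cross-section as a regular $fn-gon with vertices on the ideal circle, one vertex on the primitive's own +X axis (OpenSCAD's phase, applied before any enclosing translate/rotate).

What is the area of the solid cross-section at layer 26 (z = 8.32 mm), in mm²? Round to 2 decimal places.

191.19 mm²

At z = 8.32 mm: the cylinder: section is a regular 32-gon, circumradius r=3.5 (area = (32/2)·3.500²·sin(360°/32) = 38.24 mm²); the r=7 cylinder at (12, 13.5) contributes a regular 32-gon of circumradius 7 (area = (32/2)·7.000²·sin(360°/32) = 152.95 mm²); the cylinder at (-3, -0.5) is absent (z outside [11.5, 17]); Merging all regions: the 2 present regions are separate (no shared area or edge), so areas and boundary lengths simply add and each stays a separate island — area = 191.19 mm²; the cube at (9.5, 6) is not intersected at this z (z outside [13.5, 36]); Merging all regions: only the result so far is present, so the union is just that shape — area = 191.19 mm². Overall, the cross-section has 2 separate islands. Net area = 191.19 mm².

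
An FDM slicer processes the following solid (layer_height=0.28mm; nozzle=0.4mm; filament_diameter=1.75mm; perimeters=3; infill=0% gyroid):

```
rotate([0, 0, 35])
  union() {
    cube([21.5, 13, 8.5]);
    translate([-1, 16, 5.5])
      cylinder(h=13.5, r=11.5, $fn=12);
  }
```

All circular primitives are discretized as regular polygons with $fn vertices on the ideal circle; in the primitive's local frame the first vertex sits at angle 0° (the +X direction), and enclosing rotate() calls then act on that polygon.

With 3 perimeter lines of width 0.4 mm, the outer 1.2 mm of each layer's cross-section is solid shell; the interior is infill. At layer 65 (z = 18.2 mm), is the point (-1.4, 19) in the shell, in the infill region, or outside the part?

shell

At z = 18.2 mm: the cube is absent (z outside [0, 8.5]); the cylinder at (-1, 16): section is a regular 12-gon, circumradius r=11.5; Merging all regions: only the r=11.5 cylinder at (-1, 16) is present, so the union is just that shape — 1 connected region; (whole slice rotated 35° about Z — lengths, areas and connectivity unchanged). Overall, the cross-section is a single solid region. Undo the 35° rotation: the query point maps to (9.751, 16.367) in the un-rotated model frame. The nearest boundary edge runs (10.50, 16.00)→(8.96, 21.75); distance from the point to it = 0.63 mm. The point is inside the cross-section, 0.63 mm from the nearest boundary — within the 1.2 mm shell band (3 × 0.4).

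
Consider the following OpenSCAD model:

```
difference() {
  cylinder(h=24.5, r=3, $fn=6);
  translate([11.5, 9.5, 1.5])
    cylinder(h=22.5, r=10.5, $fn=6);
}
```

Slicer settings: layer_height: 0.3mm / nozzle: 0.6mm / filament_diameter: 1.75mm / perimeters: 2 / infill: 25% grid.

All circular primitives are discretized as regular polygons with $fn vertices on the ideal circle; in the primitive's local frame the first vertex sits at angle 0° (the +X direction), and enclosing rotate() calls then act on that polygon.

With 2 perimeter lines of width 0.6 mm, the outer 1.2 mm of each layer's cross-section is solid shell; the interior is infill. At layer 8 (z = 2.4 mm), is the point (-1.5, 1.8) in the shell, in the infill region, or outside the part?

shell

At z = 2.4 mm: the cylinder: section is a regular 6-gon, circumradius r=3; the r=10.5 cylinder at (11.5, 9.5) contributes a regular 6-gon of circumradius 10.5; Taking the first minus the rest: starting from the r=3 cylinder, the r=10.5 cylinder at (11.5, 9.5) misses the remaining region (no effect) — 1 connected region. Overall, the cross-section is a single solid region. The nearest boundary edge runs (-3.00, 0.00)→(-1.50, 2.60); distance from the point to it = 0.40 mm. The point is inside the cross-section, 0.40 mm from the nearest boundary — within the 1.2 mm shell band (2 × 0.6).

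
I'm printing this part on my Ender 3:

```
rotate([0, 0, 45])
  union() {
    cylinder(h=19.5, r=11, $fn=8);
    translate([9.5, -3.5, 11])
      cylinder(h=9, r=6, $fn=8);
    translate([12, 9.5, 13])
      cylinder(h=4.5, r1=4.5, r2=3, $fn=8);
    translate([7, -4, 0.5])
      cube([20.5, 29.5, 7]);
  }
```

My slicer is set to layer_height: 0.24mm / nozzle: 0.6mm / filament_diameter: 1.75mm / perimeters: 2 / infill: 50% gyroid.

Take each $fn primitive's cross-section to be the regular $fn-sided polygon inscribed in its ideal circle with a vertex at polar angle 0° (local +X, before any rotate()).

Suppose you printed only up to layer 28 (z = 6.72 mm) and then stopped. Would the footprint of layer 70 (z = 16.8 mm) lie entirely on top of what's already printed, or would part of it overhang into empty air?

Compare the two slices. At z = 6.72: the r=11 cylinder gives a regular 8-gon of circumradius 11 (constant along its height) (area = (8/2)·11.000²·sin(360°/8) = 342.24 mm²); the cylinder at (9.5, -3.5) is absent (z outside [11, 20]); the cone at (12, 9.5) does not reach this height (z outside [13, 17.5]); the 20.5×29.5 cube at (7, -4) contributes its full rectangle (area 604.75 mm²); Taking the union: the regions partially overlap — summed areas 946.99 mm² minus the doubly-counted overlap 31.39 mm² gives 915.60 mm² — area = 915.60 mm²; (whole slice rotated 45° about Z — lengths, areas and connectivity unchanged). At z = 16.8: the r=11 cylinder contributes a regular 8-gon of circumradius 11 (area = (8/2)·11.000²·sin(360°/8) = 342.24 mm²); the r=6 cylinder at (9.5, -3.5) gives a regular 8-gon of circumradius 6 (constant along its height) (area = (8/2)·6.000²·sin(360°/8) = 101.82 mm²); the cone at (12, 9.5) (r1=4.5→r2=3) has section circumradius 3.233 here — a regular 8-gon (area = (8/2)·3.233²·sin(360°/8) = 29.57 mm²); the cube at (7, -4) is not intersected at this z (z outside [0.5, 7.5]); Merging all regions: the regions partially overlap — summed areas 473.63 mm² minus the doubly-counted overlap 49.49 mm² gives 424.15 mm² — area = 424.15 mm²; (rotated 45° about Z; rotation is an isometry so areas/perimeters/island counts are preserved). Checking containment: at z = 16.8 the cross-section extends beyond the z = 6.72 cross-section by about 29.02 mm².

part overhangs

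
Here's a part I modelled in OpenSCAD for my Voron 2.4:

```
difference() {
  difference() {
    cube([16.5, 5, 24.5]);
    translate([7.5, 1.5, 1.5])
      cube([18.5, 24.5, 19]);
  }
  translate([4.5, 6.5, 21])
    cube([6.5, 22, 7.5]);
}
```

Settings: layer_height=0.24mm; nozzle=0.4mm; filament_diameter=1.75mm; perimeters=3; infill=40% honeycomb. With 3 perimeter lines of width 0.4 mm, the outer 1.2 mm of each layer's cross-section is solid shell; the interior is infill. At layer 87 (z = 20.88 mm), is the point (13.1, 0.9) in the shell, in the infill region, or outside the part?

shell

At z = 20.88 mm: the cube is present — its section is the full 16.5×5 rectangle; the cube at (7.5, 1.5) is absent (z outside [1.5, 20.5]); After the difference (first − rest): none of the subtracted shapes is present at this height, so the 16.5×5 cube is unchanged — 1 connected region; the cube at (4.5, 6.5) is absent (z outside [21, 28.5]); After the difference (first − rest): none of the subtracted shapes is present at this height, so that combined region is unchanged — 1 connected region. Overall, the cross-section is a single solid region. The nearest boundary edge runs (0.00, 0.00)→(16.50, 0.00); distance from the point to it = 0.90 mm. The point is inside the cross-section, 0.90 mm from the nearest boundary — within the 1.2 mm shell band (3 × 0.4).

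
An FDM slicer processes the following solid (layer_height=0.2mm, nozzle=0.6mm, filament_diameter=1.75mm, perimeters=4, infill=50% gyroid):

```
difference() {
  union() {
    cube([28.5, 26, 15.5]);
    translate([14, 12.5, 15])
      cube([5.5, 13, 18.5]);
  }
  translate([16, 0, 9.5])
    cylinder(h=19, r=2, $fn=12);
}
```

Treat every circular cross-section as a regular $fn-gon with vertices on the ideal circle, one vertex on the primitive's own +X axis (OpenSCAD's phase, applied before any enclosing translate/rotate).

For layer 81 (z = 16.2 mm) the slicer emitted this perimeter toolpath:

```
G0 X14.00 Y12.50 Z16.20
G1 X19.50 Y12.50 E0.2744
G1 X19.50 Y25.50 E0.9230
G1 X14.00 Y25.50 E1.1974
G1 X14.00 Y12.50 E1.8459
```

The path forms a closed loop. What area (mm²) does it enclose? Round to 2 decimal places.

71.50 mm²

Apply the shoelace formula to the sequence of (X, Y) vertices; enclosed area = 71.50 mm².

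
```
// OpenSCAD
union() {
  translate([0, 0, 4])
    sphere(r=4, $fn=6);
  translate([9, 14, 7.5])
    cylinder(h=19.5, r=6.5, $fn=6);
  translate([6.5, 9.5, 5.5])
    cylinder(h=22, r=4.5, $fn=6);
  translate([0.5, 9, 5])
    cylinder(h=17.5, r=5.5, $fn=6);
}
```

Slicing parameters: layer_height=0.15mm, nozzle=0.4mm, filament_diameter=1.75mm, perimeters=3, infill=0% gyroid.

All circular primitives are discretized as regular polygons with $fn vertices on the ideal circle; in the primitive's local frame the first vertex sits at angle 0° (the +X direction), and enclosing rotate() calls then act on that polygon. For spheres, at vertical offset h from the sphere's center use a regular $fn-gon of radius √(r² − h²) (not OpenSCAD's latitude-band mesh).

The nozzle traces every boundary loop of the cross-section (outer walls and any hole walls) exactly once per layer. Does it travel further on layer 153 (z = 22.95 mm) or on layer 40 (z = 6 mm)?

layer 40 (z = 6 mm)

Layer 153 (z = 22.95): the sphere does not reach this height (|z−center|=18.950 > r=4); the r=6.5 cylinder at (9, 14) contributes a regular 6-gon of circumradius 6.5 (perimeter = 2·6·6.500·sin(180°/6) = 39.00 mm); the cylinder at (6.5, 9.5): section is a regular 6-gon, circumradius r=4.5 (perimeter = 2·6·4.500·sin(180°/6) = 27.00 mm); the cylinder at (0.5, 9) is not intersected at this z (z outside [5, 22.5]); Combining (union): the regions partially overlap (shared area 28.08 mm²), so the edge portions inside another operand are dropped and the merged outline is re-measured after clipping — boundary = 45.29 mm. So its perimeter = 45.29 mm. Layer 40 (z = 6): the r=4 sphere contributes a regular 6-gon of circumradius √(4²−2²) = 3.464 (perimeter = 2·6·3.464·sin(180°/6) = 20.78 mm); the cylinder at (9, 14) is not intersected at this z (z outside [7.5, 27]); the r=4.5 cylinder at (6.5, 9.5) contributes a regular 6-gon of circumradius 4.5 (perimeter = 2·6·4.500·sin(180°/6) = 27.00 mm); the r=5.5 cylinder at (0.5, 9) contributes a regular 6-gon of circumradius 5.5 (perimeter = 2·6·5.500·sin(180°/6) = 33.00 mm); Combining (union): the regions partially overlap (shared area 13.78 mm²), so the edge portions inside another operand are dropped and the merged outline is re-measured after clipping — boundary = 64.78 mm. So its perimeter = 64.78 mm. Layer 40 is larger (64.78 vs 45.29 mm).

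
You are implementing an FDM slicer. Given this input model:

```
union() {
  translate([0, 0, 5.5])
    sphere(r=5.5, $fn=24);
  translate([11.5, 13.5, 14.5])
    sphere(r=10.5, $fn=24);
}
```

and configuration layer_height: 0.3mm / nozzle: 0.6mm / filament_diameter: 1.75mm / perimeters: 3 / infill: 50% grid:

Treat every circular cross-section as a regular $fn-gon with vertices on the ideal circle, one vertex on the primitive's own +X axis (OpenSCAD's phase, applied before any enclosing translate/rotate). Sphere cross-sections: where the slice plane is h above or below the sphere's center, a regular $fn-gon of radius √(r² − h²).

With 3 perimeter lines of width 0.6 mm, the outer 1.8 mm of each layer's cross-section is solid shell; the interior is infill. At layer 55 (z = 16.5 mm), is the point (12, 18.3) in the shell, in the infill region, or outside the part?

infill

At z = 16.5 mm: the sphere is not intersected at this z (|z−center|=11.000 > r=5.5); the r=10.5 sphere at (11.5, 13.5) contributes a regular 24-gon of circumradius √(10.5²−2²) = 10.308; Taking the union: only the r=10.5 sphere at (11.5, 13.5) is present, so the union is just that shape — 1 connected region. Overall, the cross-section is a single solid region. The nearest boundary edge runs (14.17, 23.46)→(11.50, 23.81); distance from the point to it = 5.40 mm. The point is inside the cross-section and 5.40 mm from the nearest boundary — more than the 1.8 mm shell width (3 × 0.6), so it's in the infill interior.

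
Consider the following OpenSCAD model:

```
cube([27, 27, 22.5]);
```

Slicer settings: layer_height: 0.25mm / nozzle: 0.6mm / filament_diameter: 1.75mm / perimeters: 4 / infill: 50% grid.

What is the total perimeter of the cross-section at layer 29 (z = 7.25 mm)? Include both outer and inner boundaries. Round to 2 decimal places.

At z = 7.25 mm: the cube (footprint 27×27) is included at this height (perimeter 108.00 mm). Overall, the cross-section is a single solid region. Total boundary length (outer) = 108.00 mm.

108.00 mm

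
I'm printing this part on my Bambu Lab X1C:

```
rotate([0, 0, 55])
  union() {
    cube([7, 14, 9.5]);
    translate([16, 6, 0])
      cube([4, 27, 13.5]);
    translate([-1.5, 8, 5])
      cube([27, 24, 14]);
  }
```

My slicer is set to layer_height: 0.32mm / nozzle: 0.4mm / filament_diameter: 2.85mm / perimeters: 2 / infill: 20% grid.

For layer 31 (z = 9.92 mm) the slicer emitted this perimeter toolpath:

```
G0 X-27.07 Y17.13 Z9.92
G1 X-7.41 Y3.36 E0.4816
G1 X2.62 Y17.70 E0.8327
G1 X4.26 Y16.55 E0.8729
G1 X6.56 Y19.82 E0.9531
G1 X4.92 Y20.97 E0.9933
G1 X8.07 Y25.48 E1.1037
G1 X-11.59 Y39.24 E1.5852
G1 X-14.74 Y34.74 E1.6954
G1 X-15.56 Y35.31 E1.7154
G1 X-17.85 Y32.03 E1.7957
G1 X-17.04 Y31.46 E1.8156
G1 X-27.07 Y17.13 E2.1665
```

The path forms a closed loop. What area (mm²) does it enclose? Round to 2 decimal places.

Apply the shoelace formula to the sequence of (X, Y) vertices; enclosed area = 659.85 mm².

659.85 mm²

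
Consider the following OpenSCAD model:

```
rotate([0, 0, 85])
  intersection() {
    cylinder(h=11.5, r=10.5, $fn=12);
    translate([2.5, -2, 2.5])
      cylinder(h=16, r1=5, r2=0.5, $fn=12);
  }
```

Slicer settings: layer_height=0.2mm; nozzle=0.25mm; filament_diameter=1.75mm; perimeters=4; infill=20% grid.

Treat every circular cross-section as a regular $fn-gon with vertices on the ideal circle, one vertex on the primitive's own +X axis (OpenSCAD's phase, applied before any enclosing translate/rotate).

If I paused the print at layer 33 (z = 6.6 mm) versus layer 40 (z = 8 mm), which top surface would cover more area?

Layer 33 (z = 6.6): the r=10.5 cylinder contributes a regular 12-gon of circumradius 10.5 (area = (12/2)·10.500²·sin(360°/12) = 330.75 mm²); the cone at (2.5, -2) contributes a regular 12-gon of circumradius 3.847 (interpolated between r1=5 and r2=0.5 at t=0.256) (area = (12/2)·3.847²·sin(360°/12) = 44.40 mm²); After intersecting: the cone at (2.5, -2) lies inside the r=10.5 cylinder, so the common part is the cone at (2.5, -2) itself — area = 44.40 mm²; (rotated 85° about Z; rotation is an isometry so areas/perimeters/island counts are preserved). So its area = 44.40 mm². Layer 40 (z = 8): the r=10.5 cylinder contributes a regular 12-gon of circumradius 10.5 (area = (12/2)·10.500²·sin(360°/12) = 330.75 mm²); the cone at (2.5, -2) contributes a regular 12-gon of circumradius 3.453 (interpolated between r1=5 and r2=0.5 at t=0.344) (area = (12/2)·3.453²·sin(360°/12) = 35.77 mm²); Keeping only the common overlap: the cone at (2.5, -2) lies inside the r=10.5 cylinder, so the common part is the cone at (2.5, -2) itself — area = 35.77 mm²; (rotated 85° about Z; rotation is an isometry so areas/perimeters/island counts are preserved). So its area = 35.77 mm². Layer 33 is larger (44.40 vs 35.77 mm²).

layer 33 (z = 6.6 mm)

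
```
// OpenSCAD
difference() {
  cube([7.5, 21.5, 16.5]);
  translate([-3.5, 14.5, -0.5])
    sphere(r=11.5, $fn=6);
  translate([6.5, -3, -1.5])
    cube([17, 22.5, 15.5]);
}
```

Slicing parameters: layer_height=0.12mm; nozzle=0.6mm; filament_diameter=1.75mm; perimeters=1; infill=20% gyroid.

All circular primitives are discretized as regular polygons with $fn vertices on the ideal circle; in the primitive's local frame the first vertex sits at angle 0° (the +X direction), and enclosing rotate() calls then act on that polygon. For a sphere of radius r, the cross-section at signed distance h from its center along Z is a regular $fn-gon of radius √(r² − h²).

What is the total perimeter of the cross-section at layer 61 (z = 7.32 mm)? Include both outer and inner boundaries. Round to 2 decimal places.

At z = 7.32 mm: the cube is present — its section is the full 7.5×21.5 rectangle (perimeter 58.00 mm); the sphere at (-3.5, 14.5): section is a regular 6-gon, circumradius = √(r²−h²) = √(11.5²−7.82²) = 8.432 (perimeter = 2·6·8.432·sin(180°/6) = 50.59 mm); the cube at (6.5, -3) (footprint 17×22.5) is included at this height (perimeter 79.00 mm); After the difference (first − rest): starting from the 7.5×21.5 cube, the r=11.5 sphere at (-3.5, 14.5) partially overlaps it — only the 41.00 mm² overlap (of its 184.72 mm²) is removed, clipping the outline; the 17×22.5 cube at (6.5, -3) partially overlaps it — only the 19.50 mm² overlap (of its 382.50 mm²) is removed, clipping the outline — boundary = 60.04 mm. Overall, the cross-section is a single solid region. Total boundary length (outer) = 60.04 mm.

60.04 mm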